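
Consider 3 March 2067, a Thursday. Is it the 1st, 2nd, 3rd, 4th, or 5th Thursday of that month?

1st

Day 3 falls in week ⌈3/7⌉ of the month.
Days 1–7 hold the 1st Thursday, 8–14 the 2nd, 15–21 the 3rd, 22–28 the 4th, 29–31 the 5th.
3 is in the range for the 1st.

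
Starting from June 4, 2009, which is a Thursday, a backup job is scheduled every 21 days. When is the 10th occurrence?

The 10th occurrence is 9 intervals after the first: 9 × 21 = 189 days after June 4, 2009.
June has 30 days — 26 days to the end of June leaves 163.
July has 31 days (132 left).
August has 31 days (101 left).
September has 30 days (71 left).
October has 31 days (40 left).
November has 30 days (10 left).
10 days into December → December 10, 2009.

December 10, 2009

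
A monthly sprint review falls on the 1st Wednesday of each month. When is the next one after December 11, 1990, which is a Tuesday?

December 1990 starts on a Saturday, so its 1st Wednesday is December 5, 1990 (4 days in).
That is not after December 11, 1990, so look at January 1991.
January 1991 starts on a Tuesday, so its 1st Wednesday is January 2, 1991 (1 day in).

January 2, 1991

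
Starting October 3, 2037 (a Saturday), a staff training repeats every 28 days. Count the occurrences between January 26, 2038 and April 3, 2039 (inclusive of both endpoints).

Occurrences land 28·i days after October 3, 2037 for i = 0, 1, 2, …
January 26, 2038 is 115 days after the start; 115 ÷ 28 = 4 remainder 3; since the remainder is 3, round up to i = 5. First occurrence in the window: #6 on February 20, 2038 (5×28 = 140 days in).
April 3, 2039 is 547 days after the start; 547 ÷ 28 = 19 remainder 15. Last occurrence in the window: #20 on March 19, 2039.
Occurrences #6 through #20: 15 in total.

15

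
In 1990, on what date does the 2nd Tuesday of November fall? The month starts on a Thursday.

1990-11-13

November 1990 begins on a Thursday, so the first Tuesday is November 6 (5 days later).
The 2nd Tuesday is 1 weeks later: 6 + 7 = 13.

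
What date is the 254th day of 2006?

Sep 11, 2006

Jan has 31 days (254 − 31 = 223 remain).
Feb has 28 days (223 − 28 = 195 remain).
Mar has 31 days (195 − 31 = 164 remain).
Apr has 30 days (164 − 30 = 134 remain).
May has 31 days (134 − 31 = 103 remain).
Jun has 30 days (103 − 30 = 73 remain).
Jul has 31 days (73 − 31 = 42 remain).
Aug has 31 days (42 − 31 = 11 remain).
11 into Sep → Sep 11.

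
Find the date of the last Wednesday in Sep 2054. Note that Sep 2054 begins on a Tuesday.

Sep 2054 begins on a Tuesday, so the first Wednesday is Sep 2 (1 day later).
Sep 2054 has 30 days. Adding weeks: 2, 9, 16, 23, 30 — the last one ≤ 30 is the 30th.

Sep 30, 2054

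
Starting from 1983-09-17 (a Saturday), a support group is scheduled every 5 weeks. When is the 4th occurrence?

The 4th occurrence is 3 intervals after the first: 3 × 35 = 105 days after 1983-09-17.
September has 30 days — 13 days to the end of September leaves 92.
October has 31 days (61 left).
November has 30 days (31 left).
31 days into December → 1983-12-31.

1983-12-31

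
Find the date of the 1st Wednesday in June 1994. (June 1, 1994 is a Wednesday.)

June 1, 1994

June 1994 begins on a Wednesday, so the first Wednesday is June 1.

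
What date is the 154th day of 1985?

January has 31 days (154 − 31 = 123 remain).
February has 28 days (123 − 28 = 95 remain).
March has 31 days (95 − 31 = 64 remain).
April has 30 days (64 − 30 = 34 remain).
May has 31 days (34 − 31 = 3 remain).
3 into June → June 3.

June 3, 1985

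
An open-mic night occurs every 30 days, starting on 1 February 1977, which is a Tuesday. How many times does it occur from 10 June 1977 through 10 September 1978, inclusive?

15

Occurrences land 30·i days after 1 February 1977 for i = 0, 1, 2, …
10 June 1977 is 129 days after the start; 129 ÷ 30 = 4 remainder 9; since the remainder is 9, round up to i = 5. First occurrence in the window: #6 on 1 July 1977 (5×30 = 150 days in).
10 September 1978 is 586 days after the start; 586 ÷ 30 = 19 remainder 16. Last occurrence in the window: #20 on 25 August 1978.
Occurrences #6 through #20: 15 in total.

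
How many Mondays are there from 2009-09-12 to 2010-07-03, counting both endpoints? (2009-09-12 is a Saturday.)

42

2009-09-12 is a Saturday; the first Monday on or after it is 2009-09-14 (2 days later).
From 2009-09-14 to 2010-07-03: 16 + 31 + 30 + 31 + 31 + 28 + 31 + 30 + 31 + 30 + 3 = 292 days (rest of September, October, November, December, January, February, March, April, May, June, July).
292 ÷ 7 = 41 full weeks with remainder 5, so 41 more Mondays after the first → 42.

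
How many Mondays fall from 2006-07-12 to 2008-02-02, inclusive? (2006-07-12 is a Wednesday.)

81

2006-07-12 is a Wednesday; the first Monday on or after it is 2006-07-17 (5 days later).
From 2006-07-17 to 2008-02-02: 167 + 365 + 33 = 565 days (rest of 2006, 2007, to 2008-02-02 in 2008).
565 ÷ 7 = 80 full weeks with remainder 5, so 80 more Mondays after the first → 81.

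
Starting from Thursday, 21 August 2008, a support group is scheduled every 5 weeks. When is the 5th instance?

8 January 2009

The 5th occurrence is 4 intervals after the first: 4 × 35 = 140 days after 21 August 2008.
August has 31 days — 10 days to the end of August leaves 130.
September has 30 days (100 left).
October has 31 days (69 left).
November has 30 days (39 left).
December has 31 days (8 left).
8 days into January → 8 January 2009.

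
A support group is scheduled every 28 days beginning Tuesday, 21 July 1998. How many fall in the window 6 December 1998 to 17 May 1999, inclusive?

6

Occurrences land 28·i days after 21 July 1998 for i = 0, 1, 2, …
6 December 1998 is 138 days after the start; 138 ÷ 28 = 4 remainder 26; since the remainder is 26, round up to i = 5. First occurrence in the window: #6 on 8 December 1998 (5×28 = 140 days in).
17 May 1999 is 300 days after the start; 300 ÷ 28 = 10 remainder 20. Last occurrence in the window: #11 on 27 April 1999.
Occurrences #6 through #11: 6 in total.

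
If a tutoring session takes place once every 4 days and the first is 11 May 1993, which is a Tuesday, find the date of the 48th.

15 November 1993

The 48th occurrence is 47 intervals after the first: 47 × 4 = 188 days after 11 May 1993.
May has 31 days — 20 days to the end of May leaves 168.
June has 30 days (138 left).
July has 31 days (107 left).
August has 31 days (76 left).
September has 30 days (46 left).
October has 31 days (15 left).
15 days into November → 15 November 1993.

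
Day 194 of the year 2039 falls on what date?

13 July 2039

January has 31 days (194 − 31 = 163 remain).
February has 28 days (163 − 28 = 135 remain).
March has 31 days (135 − 31 = 104 remain).
April has 30 days (104 − 30 = 74 remain).
May has 31 days (74 − 31 = 43 remain).
June has 30 days (43 − 30 = 13 remain).
13 into July → July 13.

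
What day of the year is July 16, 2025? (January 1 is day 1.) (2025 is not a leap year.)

197

Days in months before July: 31 + 28 + 31 + 30 + 31 + 30 = 181.
Plus 16 days into July → day 197.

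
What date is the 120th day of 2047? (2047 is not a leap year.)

January has 31 days (120 − 31 = 89 remain).
February has 28 days (89 − 28 = 61 remain).
March has 31 days (61 − 31 = 30 remain).
30 into April → April 30.

2047-04-30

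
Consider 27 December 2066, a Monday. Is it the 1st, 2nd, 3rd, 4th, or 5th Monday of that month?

Day 27 falls in week ⌈27/7⌉ of the month.
Days 1–7 hold the 1st Monday, 8–14 the 2nd, 15–21 the 3rd, 22–28 the 4th, 29–31 the 5th.
27 is in the range for the 4th.

4th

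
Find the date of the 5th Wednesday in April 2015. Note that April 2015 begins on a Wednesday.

29 April 2015

April 2015 begins on a Wednesday, so the first Wednesday is April 1.
The 5th Wednesday is 4 weeks later: 1 + 28 = 29.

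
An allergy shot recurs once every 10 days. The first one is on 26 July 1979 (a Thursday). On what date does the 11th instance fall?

3 November 1979

The 11th occurrence is 10 intervals after the first: 10 × 10 = 100 days after 26 July 1979.
July has 31 days — 5 days to the end of July leaves 95.
August has 31 days (64 left).
September has 30 days (34 left).
October has 31 days (3 left).
3 days into November → 3 November 1979.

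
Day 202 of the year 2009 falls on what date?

July 21, 2009

January has 31 days (202 − 31 = 171 remain).
February has 28 days (171 − 28 = 143 remain).
March has 31 days (143 − 31 = 112 remain).
April has 30 days (112 − 30 = 82 remain).
May has 31 days (82 − 31 = 51 remain).
June has 30 days (51 − 30 = 21 remain).
21 into July → July 21.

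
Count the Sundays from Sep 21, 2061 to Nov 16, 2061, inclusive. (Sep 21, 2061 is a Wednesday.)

Sep 21, 2061 is a Wednesday; the first Sunday on or after it is Sep 25, 2061 (4 days later).
From Sep 25, 2061 to Nov 16, 2061: 5 + 31 + 16 = 52 days (rest of Sep, Oct, Nov).
52 ÷ 7 = 7 full weeks with remainder 3, so 7 more Sundays after the first → 8.

8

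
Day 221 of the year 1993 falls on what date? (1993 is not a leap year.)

August 9, 1993

January has 31 days (221 − 31 = 190 remain).
February has 28 days (190 − 28 = 162 remain).
March has 31 days (162 − 31 = 131 remain).
April has 30 days (131 − 30 = 101 remain).
May has 31 days (101 − 31 = 70 remain).
June has 30 days (70 − 30 = 40 remain).
July has 31 days (40 − 31 = 9 remain).
9 into August → August 9.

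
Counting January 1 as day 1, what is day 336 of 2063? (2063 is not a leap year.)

Jan has 31 days (336 − 31 = 305 remain).
Feb has 28 days (305 − 28 = 277 remain).
Mar has 31 days (277 − 31 = 246 remain).
Apr has 30 days (246 − 30 = 216 remain).
May has 31 days (216 − 31 = 185 remain).
Jun has 30 days (185 − 30 = 155 remain).
Jul has 31 days (155 − 31 = 124 remain).
Aug has 31 days (124 − 31 = 93 remain).
Sep has 30 days (93 − 30 = 63 remain).
Oct has 31 days (63 − 31 = 32 remain).
Nov has 30 days (32 − 30 = 2 remain).
2 into Dec → Dec 2.

Dec 2, 2063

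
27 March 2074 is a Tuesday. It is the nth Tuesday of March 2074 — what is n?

Day 27 falls in week ⌈27/7⌉ of the month.
Days 1–7 hold the 1st Tuesday, 8–14 the 2nd, 15–21 the 3rd, 22–28 the 4th, 29–31 the 5th.
27 is in the range for the 4th.

4th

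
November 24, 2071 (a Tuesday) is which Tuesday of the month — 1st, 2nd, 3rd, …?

Day 24 falls in week ⌈24/7⌉ of the month.
Days 1–7 hold the 1st Tuesday, 8–14 the 2nd, 15–21 the 3rd, 22–28 the 4th, 29–31 the 5th.
24 is in the range for the 4th.

4th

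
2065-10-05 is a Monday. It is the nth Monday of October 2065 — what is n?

Day 5 falls in week ⌈5/7⌉ of the month.
Days 1–7 hold the 1st Monday, 8–14 the 2nd, 15–21 the 3rd, 22–28 the 4th, 29–31 the 5th.
5 is in the range for the 1st.

1st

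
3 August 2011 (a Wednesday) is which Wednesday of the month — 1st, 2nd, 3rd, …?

1st

Day 3 falls in week ⌈3/7⌉ of the month.
Days 1–7 hold the 1st Wednesday, 8–14 the 2nd, 15–21 the 3rd, 22–28 the 4th, 29–31 the 5th.
3 is in the range for the 1st.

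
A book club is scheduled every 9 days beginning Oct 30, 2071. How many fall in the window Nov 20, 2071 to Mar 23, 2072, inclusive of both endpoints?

14

Occurrences land 9·i days after Oct 30, 2071 for i = 0, 1, 2, …
Nov 20, 2071 is 21 days after the start; 21 ÷ 9 = 2 remainder 3; since the remainder is 3, round up to i = 3. First occurrence in the window: #4 on Nov 26, 2071 (3×9 = 27 days in).
Mar 23, 2072 is 145 days after the start; 145 ÷ 9 = 16 remainder 1. Last occurrence in the window: #17 on Mar 22, 2072.
Occurrences #4 through #17: 14 in total.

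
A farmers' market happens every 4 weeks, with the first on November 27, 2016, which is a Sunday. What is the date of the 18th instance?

The 18th occurrence is 17 intervals after the first: 17 × 28 = 476 days after November 27, 2016.
November has 30 days — 3 days to the end of November leaves 473.
From end of November to end of 2016 is 31 days (442 left).
2017 has 365 days (77 left).
January has 31 days (46 left).
February has 28 days (18 left).
18 days into March → March 18, 2018.

March 18, 2018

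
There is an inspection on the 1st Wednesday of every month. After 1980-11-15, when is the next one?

November 1980 starts on a Saturday, so its 1st Wednesday is 1980-11-05 (4 days in).
That is not after 1980-11-15, so look at December 1980.
December 1980 starts on a Monday, so its 1st Wednesday is 1980-12-03 (2 days in).

1980-12-03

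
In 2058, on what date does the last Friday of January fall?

2058-01-25

January 2058 begins on a Tuesday, so the first Friday is January 4 (3 days later).
January 2058 has 31 days. Adding weeks: 4, 11, 18, 25 — the last one ≤ 31 is the 25th.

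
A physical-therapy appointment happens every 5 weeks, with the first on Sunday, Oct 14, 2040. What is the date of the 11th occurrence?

The 11th occurrence is 10 intervals after the first: 10 × 35 = 350 days after Oct 14, 2040.
Oct has 31 days — 17 days to the end of Oct leaves 333.
Nov has 30 days (303 left).
Dec has 31 days (272 left).
Jan has 31 days (241 left).
Feb has 28 days (213 left).
Mar has 31 days (182 left).
Apr has 30 days (152 left).
May has 31 days (121 left).
Jun has 30 days (91 left).
Jul has 31 days (60 left).
Aug has 31 days (29 left).
29 days into Sep → Sep 29, 2041.

Sep 29, 2041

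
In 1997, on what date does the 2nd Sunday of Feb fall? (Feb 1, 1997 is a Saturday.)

Feb 9, 1997

Feb 1997 begins on a Saturday, so the first Sunday is Feb 2 (1 day later).
The 2nd Sunday is 1 weeks later: 2 + 7 = 9.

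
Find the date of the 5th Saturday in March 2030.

March 2030 begins on a Friday, so the first Saturday is March 2 (1 day later).
The 5th Saturday is 4 weeks later: 2 + 28 = 30.

March 30, 2030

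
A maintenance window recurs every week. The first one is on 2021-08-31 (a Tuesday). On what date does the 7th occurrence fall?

2021-10-12

The 7th occurrence is 6 intervals after the first: 6 × 7 = 42 days after 2021-08-31.
August has 31 days — 0 days to the end of August leaves 42.
September has 30 days (12 left).
12 days into October → 2021-10-12.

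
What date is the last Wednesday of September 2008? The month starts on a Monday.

2008-09-24

September 2008 begins on a Monday, so the first Wednesday is September 3 (2 days later).
September 2008 has 30 days. Adding weeks: 3, 10, 17, 24 — the last one ≤ 30 is the 24th.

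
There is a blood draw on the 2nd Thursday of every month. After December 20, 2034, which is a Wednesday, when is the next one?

December 2034 starts on a Friday; its first Thursday is the 7th, so the 2nd Thursday is the 14th — December 14, 2034.
That is not after December 20, 2034, so look at January 2035.
January 2035 starts on a Monday; its first Thursday is the 4th, so the 2nd Thursday is the 11th — January 11, 2035.

January 11, 2035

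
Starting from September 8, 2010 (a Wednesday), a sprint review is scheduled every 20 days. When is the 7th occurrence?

The 7th occurrence is 6 intervals after the first: 6 × 20 = 120 days after September 8, 2010.
September has 30 days — 22 days to the end of September leaves 98.
October has 31 days (67 left).
November has 30 days (37 left).
December has 31 days (6 left).
6 days into January → January 6, 2011.

January 6, 2011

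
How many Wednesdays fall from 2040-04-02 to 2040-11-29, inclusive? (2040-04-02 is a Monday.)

2040-04-02 is a Monday; the first Wednesday on or after it is 2040-04-04 (2 days later).
From 2040-04-04 to 2040-11-29: 26 + 31 + 30 + 31 + 31 + 30 + 31 + 29 = 239 days (rest of April, May, June, July, August, September, October, November).
239 ÷ 7 = 34 full weeks with remainder 1, so 34 more Wednesdays after the first → 35.

35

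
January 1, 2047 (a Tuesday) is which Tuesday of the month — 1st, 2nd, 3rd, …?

1st

Day 1 falls in week ⌈1/7⌉ of the month.
Days 1–7 hold the 1st Tuesday, 8–14 the 2nd, 15–21 the 3rd, 22–28 the 4th, 29–31 the 5th.
1 is in the range for the 1st.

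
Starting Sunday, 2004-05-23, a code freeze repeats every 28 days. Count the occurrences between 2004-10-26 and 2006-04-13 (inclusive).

19

Occurrences land 28·i days after 2004-05-23 for i = 0, 1, 2, …
2004-10-26 is 156 days after the start; 156 ÷ 28 = 5 remainder 16; since the remainder is 16, round up to i = 6. First occurrence in the window: #7 on 2004-11-07 (6×28 = 168 days in).
2006-04-13 is 690 days after the start; 690 ÷ 28 = 24 remainder 18. Last occurrence in the window: #25 on 2006-03-26.
Occurrences #7 through #25: 19 in total.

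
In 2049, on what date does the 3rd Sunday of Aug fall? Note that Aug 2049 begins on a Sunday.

Aug 2049 begins on a Sunday, so the first Sunday is Aug 1.
The 3rd Sunday is 2 weeks later: 1 + 14 = 15.

Aug 15, 2049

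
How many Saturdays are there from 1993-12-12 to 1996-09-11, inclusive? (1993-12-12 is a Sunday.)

1993-12-12 is a Sunday; the first Saturday on or after it is 1993-12-18 (6 days later).
From 1993-12-18 to 1996-09-11: 13 + 365 + 365 + 255 = 998 days (rest of 1993, 1994, 1995, to 1996-09-11 in 1996).
998 ÷ 7 = 142 full weeks with remainder 4, so 142 more Saturdays after the first → 143.

143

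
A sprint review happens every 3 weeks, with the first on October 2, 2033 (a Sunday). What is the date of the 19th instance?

October 15, 2034

The 19th occurrence is 18 intervals after the first: 18 × 21 = 378 days after October 2, 2033.
October has 31 days — 29 days to the end of October leaves 349.
November has 30 days (319 left).
December has 31 days (288 left).
January has 31 days (257 left).
February has 28 days (229 left).
March has 31 days (198 left).
April has 30 days (168 left).
May has 31 days (137 left).
June has 30 days (107 left).
July has 31 days (76 left).
August has 31 days (45 left).
September has 30 days (15 left).
15 days into October → October 15, 2034.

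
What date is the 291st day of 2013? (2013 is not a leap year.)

Jan has 31 days (291 − 31 = 260 remain).
Feb has 28 days (260 − 28 = 232 remain).
Mar has 31 days (232 − 31 = 201 remain).
Apr has 30 days (201 − 30 = 171 remain).
May has 31 days (171 − 31 = 140 remain).
Jun has 30 days (140 − 30 = 110 remain).
Jul has 31 days (110 − 31 = 79 remain).
Aug has 31 days (79 − 31 = 48 remain).
Sep has 30 days (48 − 30 = 18 remain).
18 into Oct → Oct 18.

Oct 18, 2013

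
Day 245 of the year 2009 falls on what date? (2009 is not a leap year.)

2 September 2009

January has 31 days (245 − 31 = 214 remain).
February has 28 days (214 − 28 = 186 remain).
March has 31 days (186 − 31 = 155 remain).
April has 30 days (155 − 30 = 125 remain).
May has 31 days (125 − 31 = 94 remain).
June has 30 days (94 − 30 = 64 remain).
July has 31 days (64 − 31 = 33 remain).
August has 31 days (33 − 31 = 2 remain).
2 into September → September 2.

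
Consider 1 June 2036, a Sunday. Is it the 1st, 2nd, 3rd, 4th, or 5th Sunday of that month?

1st

Day 1 falls in week ⌈1/7⌉ of the month.
Days 1–7 hold the 1st Sunday, 8–14 the 2nd, 15–21 the 3rd, 22–28 the 4th, 29–31 the 5th.
1 is in the range for the 1st.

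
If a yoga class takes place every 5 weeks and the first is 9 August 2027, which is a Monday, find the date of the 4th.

22 November 2027

The 4th occurrence is 3 intervals after the first: 3 × 35 = 105 days after 9 August 2027.
August has 31 days — 22 days to the end of August leaves 83.
September has 30 days (53 left).
October has 31 days (22 left).
22 days into November → 22 November 2027.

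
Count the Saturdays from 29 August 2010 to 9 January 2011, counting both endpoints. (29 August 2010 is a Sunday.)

29 August 2010 is a Sunday; the first Saturday on or after it is 4 September 2010 (6 days later).
From 4 September 2010 to 9 January 2011: 26 + 31 + 30 + 31 + 9 = 127 days (rest of September, October, November, December, January).
127 ÷ 7 = 18 full weeks with remainder 1, so 18 more Saturdays after the first → 19.

19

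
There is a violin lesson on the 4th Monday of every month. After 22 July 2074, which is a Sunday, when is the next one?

July 2074 starts on a Sunday; its first Monday is the 2nd, so the 4th Monday is the 23rd — 23 July 2074.
23 July 2074 is after 22 July 2074, so that is the next one.

23 July 2074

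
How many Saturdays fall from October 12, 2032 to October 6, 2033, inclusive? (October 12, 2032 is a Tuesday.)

51

October 12, 2032 is a Tuesday; the first Saturday on or after it is October 16, 2032 (4 days later).
From October 16, 2032 to October 6, 2033: 76 + 279 = 355 days (rest of 2032, to October 6, 2033 in 2033).
355 ÷ 7 = 50 full weeks with remainder 5, so 50 more Saturdays after the first → 51.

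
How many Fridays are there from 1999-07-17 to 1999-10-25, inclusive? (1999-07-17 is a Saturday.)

14

1999-07-17 is a Saturday; the first Friday on or after it is 1999-07-23 (6 days later).
From 1999-07-23 to 1999-10-25: 8 + 31 + 30 + 25 = 94 days (rest of July, August, September, October).
94 ÷ 7 = 13 full weeks with remainder 3, so 13 more Fridays after the first → 14.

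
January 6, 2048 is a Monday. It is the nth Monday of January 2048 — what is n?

1st

Day 6 falls in week ⌈6/7⌉ of the month.
Days 1–7 hold the 1st Monday, 8–14 the 2nd, 15–21 the 3rd, 22–28 the 4th, 29–31 the 5th.
6 is in the range for the 1st.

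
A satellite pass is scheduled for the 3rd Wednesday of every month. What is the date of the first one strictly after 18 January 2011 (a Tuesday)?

January 2011 starts on a Saturday; its first Wednesday is the 5th, so the 3rd Wednesday is the 19th — 19 January 2011.
19 January 2011 is after 18 January 2011, so that is the next one.

19 January 2011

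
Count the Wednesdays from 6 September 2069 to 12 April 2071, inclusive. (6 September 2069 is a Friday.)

83

6 September 2069 is a Friday; the first Wednesday on or after it is 11 September 2069 (5 days later).
From 11 September 2069 to 12 April 2071: 111 + 365 + 102 = 578 days (rest of 2069, 2070, to 12 April 2071 in 2071).
578 ÷ 7 = 82 full weeks with remainder 4, so 82 more Wednesdays after the first → 83.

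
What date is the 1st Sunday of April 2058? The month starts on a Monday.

April 2058 begins on a Monday, so the first Sunday is April 7 (6 days later).

2058-04-07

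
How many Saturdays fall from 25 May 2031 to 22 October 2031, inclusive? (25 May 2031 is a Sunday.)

21

25 May 2031 is a Sunday; the first Saturday on or after it is 31 May 2031 (6 days later).
From 31 May 2031 to 22 October 2031: 0 + 30 + 31 + 31 + 30 + 22 = 144 days (rest of May, June, July, August, September, October).
144 ÷ 7 = 20 full weeks with remainder 4, so 20 more Saturdays after the first → 21.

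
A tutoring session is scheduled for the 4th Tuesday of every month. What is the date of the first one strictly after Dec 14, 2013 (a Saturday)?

Dec 24, 2013

Dec 2013 starts on a Sunday; its first Tuesday is the 3rd, so the 4th Tuesday is the 24th — Dec 24, 2013.
Dec 24, 2013 is after Dec 14, 2013, so that is the next one.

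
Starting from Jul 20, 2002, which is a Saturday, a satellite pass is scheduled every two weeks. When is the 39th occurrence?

The 39th occurrence is 38 intervals after the first: 38 × 14 = 532 days after Jul 20, 2002.
Jul has 31 days — 11 days to the end of Jul leaves 521.
From end of Jul to end of 2002 is 153 days (368 left).
2003 has 365 days (3 left).
3 days into Jan → Jan 3, 2004.

Jan 3, 2004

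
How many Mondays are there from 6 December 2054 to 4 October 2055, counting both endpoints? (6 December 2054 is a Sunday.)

44

6 December 2054 is a Sunday; the first Monday on or after it is 7 December 2054 (1 day later).
From 7 December 2054 to 4 October 2055: 24 + 31 + 28 + 31 + 30 + 31 + 30 + 31 + 31 + 30 + 4 = 301 days (rest of December, January, February, March, April, May, June, July, August, September, October).
301 ÷ 7 = 43 full weeks with remainder 0, so 43 more Mondays after the first → 44.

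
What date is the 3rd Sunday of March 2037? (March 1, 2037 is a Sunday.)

March 2037 begins on a Sunday, so the first Sunday is March 1.
The 3rd Sunday is 2 weeks later: 1 + 14 = 15.

2037-03-15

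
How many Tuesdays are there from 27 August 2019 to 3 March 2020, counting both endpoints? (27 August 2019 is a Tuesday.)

28

27 August 2019 is a Tuesday; the first Tuesday on or after it is 27 August 2019.
From 27 August 2019 to 3 March 2020: 4 + 30 + 31 + 30 + 31 + 31 + 29 + 3 = 189 days (rest of August, September, October, November, December, January, February, March).
189 ÷ 7 = 27 full weeks with remainder 0, so 27 more Tuesdays after the first → 28.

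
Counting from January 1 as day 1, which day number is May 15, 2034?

Days in months before May: 31 + 28 + 31 + 30 = 120.
Plus 15 days into May → day 135.

135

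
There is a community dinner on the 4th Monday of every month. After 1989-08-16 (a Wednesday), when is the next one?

August 1989 starts on a Tuesday; its first Monday is the 7th, so the 4th Monday is the 28th — 1989-08-28.
1989-08-28 is after 1989-08-16, so that is the next one.

1989-08-28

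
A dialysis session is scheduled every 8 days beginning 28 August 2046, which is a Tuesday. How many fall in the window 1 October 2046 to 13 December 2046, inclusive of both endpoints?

Occurrences land 8·i days after 28 August 2046 for i = 0, 1, 2, …
1 October 2046 is 34 days after the start; 34 ÷ 8 = 4 remainder 2; since the remainder is 2, round up to i = 5. First occurrence in the window: #6 on 7 October 2046 (5×8 = 40 days in).
13 December 2046 is 107 days after the start; 107 ÷ 8 = 13 remainder 3. Last occurrence in the window: #14 on 10 December 2046.
Occurrences #6 through #14: 9 in total.

9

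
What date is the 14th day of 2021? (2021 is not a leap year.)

January 14, 2021

14 into January → January 14.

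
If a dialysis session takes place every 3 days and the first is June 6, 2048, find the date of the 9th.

The 9th occurrence is 8 intervals after the first: 8 × 3 = 24 days after June 6, 2048.
24 days later is June 30, 2048.

June 30, 2048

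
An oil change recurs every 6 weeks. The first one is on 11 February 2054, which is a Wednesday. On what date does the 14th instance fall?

The 14th occurrence is 13 intervals after the first: 13 × 42 = 546 days after 11 February 2054.
February has 28 days — 17 days to the end of February leaves 529.
From end of February to end of 2054 is 306 days (223 left).
January has 31 days (192 left).
February has 28 days (164 left).
March has 31 days (133 left).
April has 30 days (103 left).
May has 31 days (72 left).
June has 30 days (42 left).
July has 31 days (11 left).
11 days into August → 11 August 2055.

11 August 2055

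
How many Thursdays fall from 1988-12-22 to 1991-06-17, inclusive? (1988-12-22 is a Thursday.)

1988-12-22 is a Thursday; the first Thursday on or after it is 1988-12-22.
From 1988-12-22 to 1991-06-17: 9 + 365 + 365 + 168 = 907 days (rest of 1988, 1989, 1990, to 1991-06-17 in 1991).
907 ÷ 7 = 129 full weeks with remainder 4, so 129 more Thursdays after the first → 130.

130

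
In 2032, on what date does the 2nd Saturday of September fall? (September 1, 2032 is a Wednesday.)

September 2032 begins on a Wednesday, so the first Saturday is September 4 (3 days later).
The 2nd Saturday is 1 weeks later: 4 + 7 = 11.

September 11, 2032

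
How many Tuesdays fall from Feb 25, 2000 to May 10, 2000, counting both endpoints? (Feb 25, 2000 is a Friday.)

11

Feb 25, 2000 is a Friday; the first Tuesday on or after it is Feb 29, 2000 (4 days later).
From Feb 29, 2000 to May 10, 2000: 0 + 31 + 30 + 10 = 71 days (rest of Feb, Mar, Apr, May).
71 ÷ 7 = 10 full weeks with remainder 1, so 10 more Tuesdays after the first → 11.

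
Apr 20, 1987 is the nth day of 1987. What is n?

Days in months before Apr: 31 + 28 + 31 = 90.
Plus 20 days into Apr → day 110.

110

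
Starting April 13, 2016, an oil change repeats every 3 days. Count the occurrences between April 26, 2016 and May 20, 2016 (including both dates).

Occurrences land 3·i days after April 13, 2016 for i = 0, 1, 2, …
April 26, 2016 is 13 days after the start; 13 ÷ 3 = 4 remainder 1; since the remainder is 1, round up to i = 5. First occurrence in the window: #6 on April 28, 2016 (5×3 = 15 days in).
May 20, 2016 is 37 days after the start; 37 ÷ 3 = 12 remainder 1. Last occurrence in the window: #13 on May 19, 2016.
Occurrences #6 through #13: 8 in total.

8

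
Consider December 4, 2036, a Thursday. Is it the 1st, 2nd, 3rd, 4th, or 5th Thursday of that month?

Day 4 falls in week ⌈4/7⌉ of the month.
Days 1–7 hold the 1st Thursday, 8–14 the 2nd, 15–21 the 3rd, 22–28 the 4th, 29–31 the 5th.
4 is in the range for the 1st.

1st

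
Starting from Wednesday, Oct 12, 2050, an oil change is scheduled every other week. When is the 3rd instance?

The 3rd occurrence is 2 intervals after the first: 2 × 14 = 28 days after Oct 12, 2050.
Oct has 31 days — 19 days to the end of Oct leaves 9.
9 days into Nov → Nov 9, 2050.

Nov 9, 2050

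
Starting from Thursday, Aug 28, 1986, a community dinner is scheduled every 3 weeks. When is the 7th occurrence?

Jan 1, 1987

The 7th occurrence is 6 intervals after the first: 6 × 21 = 126 days after Aug 28, 1986.
Aug has 31 days — 3 days to the end of Aug leaves 123.
Sep has 30 days (93 left).
Oct has 31 days (62 left).
Nov has 30 days (32 left).
Dec has 31 days (1 left).
1 day into Jan → Jan 1, 1987.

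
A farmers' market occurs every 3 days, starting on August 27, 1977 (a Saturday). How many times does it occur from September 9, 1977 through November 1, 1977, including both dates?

Occurrences land 3·i days after August 27, 1977 for i = 0, 1, 2, …
September 9, 1977 is 13 days after the start; 13 ÷ 3 = 4 remainder 1; since the remainder is 1, round up to i = 5. First occurrence in the window: #6 on September 11, 1977 (5×3 = 15 days in).
November 1, 1977 is 66 days after the start; 66 ÷ 3 = 22 remainder 0. Last occurrence in the window: #23 on November 1, 1977.
Occurrences #6 through #23: 18 in total.

18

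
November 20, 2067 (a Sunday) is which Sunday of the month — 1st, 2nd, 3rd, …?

Day 20 falls in week ⌈20/7⌉ of the month.
Days 1–7 hold the 1st Sunday, 8–14 the 2nd, 15–21 the 3rd, 22–28 the 4th, 29–31 the 5th.
20 is in the range for the 3rd.

3rd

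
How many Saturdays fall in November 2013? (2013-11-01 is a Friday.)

2013-11-01 is a Friday; the first Saturday on or after it is 2013-11-02 (1 day later).
From 2013-11-02 to 2013-11-30 is 30 − 2 = 28 days.
28 ÷ 7 = 4 full weeks with remainder 0, so 4 more Saturdays after the first → 5.

5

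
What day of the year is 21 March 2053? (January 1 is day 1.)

Days in months before March: 31 + 28 = 59.
Plus 21 days into March → day 80.

80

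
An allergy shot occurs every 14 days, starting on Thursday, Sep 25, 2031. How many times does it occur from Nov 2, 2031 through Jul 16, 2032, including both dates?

19

Occurrences land 14·i days after Sep 25, 2031 for i = 0, 1, 2, …
Nov 2, 2031 is 38 days after the start; 38 ÷ 14 = 2 remainder 10; since the remainder is 10, round up to i = 3. First occurrence in the window: #4 on Nov 6, 2031 (3×14 = 42 days in).
Jul 16, 2032 is 295 days after the start; 295 ÷ 14 = 21 remainder 1. Last occurrence in the window: #22 on Jul 15, 2032.
Occurrences #4 through #22: 19 in total.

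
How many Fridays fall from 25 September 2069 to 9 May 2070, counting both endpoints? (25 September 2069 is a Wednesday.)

33

25 September 2069 is a Wednesday; the first Friday on or after it is 27 September 2069 (2 days later).
From 27 September 2069 to 9 May 2070: 3 + 31 + 30 + 31 + 31 + 28 + 31 + 30 + 9 = 224 days (rest of September, October, November, December, January, February, March, April, May).
224 ÷ 7 = 32 full weeks with remainder 0, so 32 more Fridays after the first → 33.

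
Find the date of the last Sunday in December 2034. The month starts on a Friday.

2034-12-31

December 2034 begins on a Friday, so the first Sunday is December 3 (2 days later).
December 2034 has 31 days. Adding weeks: 3, 10, 17, 24, 31 — the last one ≤ 31 is the 31st.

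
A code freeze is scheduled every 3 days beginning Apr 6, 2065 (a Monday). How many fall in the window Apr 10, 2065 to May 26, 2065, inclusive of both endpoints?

Occurrences land 3·i days after Apr 6, 2065 for i = 0, 1, 2, …
Apr 10, 2065 is 4 days after the start; 4 ÷ 3 = 1 remainder 1; since the remainder is 1, round up to i = 2. First occurrence in the window: #3 on Apr 12, 2065 (2×3 = 6 days in).
May 26, 2065 is 50 days after the start; 50 ÷ 3 = 16 remainder 2. Last occurrence in the window: #17 on May 24, 2065.
Occurrences #3 through #17: 15 in total.

15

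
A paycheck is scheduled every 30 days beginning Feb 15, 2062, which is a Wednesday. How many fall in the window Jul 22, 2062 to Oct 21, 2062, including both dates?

3

Occurrences land 30·i days after Feb 15, 2062 for i = 0, 1, 2, …
Jul 22, 2062 is 157 days after the start; 157 ÷ 30 = 5 remainder 7; since the remainder is 7, round up to i = 6. First occurrence in the window: #7 on Aug 14, 2062 (6×30 = 180 days in).
Oct 21, 2062 is 248 days after the start; 248 ÷ 30 = 8 remainder 8. Last occurrence in the window: #9 on Oct 13, 2062.
Occurrences #7 through #9: 3 in total.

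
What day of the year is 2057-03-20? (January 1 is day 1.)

Days in months before March: 31 + 28 = 59.
Plus 20 days into March → day 79.

79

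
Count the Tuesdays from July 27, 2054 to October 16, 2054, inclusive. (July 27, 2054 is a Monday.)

July 27, 2054 is a Monday; the first Tuesday on or after it is July 28, 2054 (1 day later).
From July 28, 2054 to October 16, 2054: 3 + 31 + 30 + 16 = 80 days (rest of July, August, September, October).
80 ÷ 7 = 11 full weeks with remainder 3, so 11 more Tuesdays after the first → 12.

12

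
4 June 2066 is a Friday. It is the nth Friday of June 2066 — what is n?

Day 4 falls in week ⌈4/7⌉ of the month.
Days 1–7 hold the 1st Friday, 8–14 the 2nd, 15–21 the 3rd, 22–28 the 4th, 29–31 the 5th.
4 is in the range for the 1st.

1st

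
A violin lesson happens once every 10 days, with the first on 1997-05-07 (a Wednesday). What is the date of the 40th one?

The 40th occurrence is 39 intervals after the first: 39 × 10 = 390 days after 1997-05-07.
May has 31 days — 24 days to the end of May leaves 366.
June has 30 days (336 left).
July has 31 days (305 left).
August has 31 days (274 left).
September has 30 days (244 left).
October has 31 days (213 left).
November has 30 days (183 left).
December has 31 days (152 left).
January has 31 days (121 left).
February has 28 days (93 left).
March has 31 days (62 left).
April has 30 days (32 left).
May has 31 days (1 left).
1 day into June → 1998-06-01.

1998-06-01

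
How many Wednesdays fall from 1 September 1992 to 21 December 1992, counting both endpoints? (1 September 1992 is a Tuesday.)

1 September 1992 is a Tuesday; the first Wednesday on or after it is 2 September 1992 (1 day later).
From 2 September 1992 to 21 December 1992: 28 + 31 + 30 + 21 = 110 days (rest of September, October, November, December).
110 ÷ 7 = 15 full weeks with remainder 5, so 15 more Wednesdays after the first → 16.

16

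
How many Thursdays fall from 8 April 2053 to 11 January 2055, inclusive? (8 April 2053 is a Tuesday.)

92

8 April 2053 is a Tuesday; the first Thursday on or after it is 10 April 2053 (2 days later).
From 10 April 2053 to 11 January 2055: 265 + 365 + 11 = 641 days (rest of 2053, 2054, to 11 January 2055 in 2055).
641 ÷ 7 = 91 full weeks with remainder 4, so 91 more Thursdays after the first → 92.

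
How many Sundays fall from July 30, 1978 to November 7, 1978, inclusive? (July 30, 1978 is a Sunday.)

July 30, 1978 is a Sunday; the first Sunday on or after it is July 30, 1978.
From July 30, 1978 to November 7, 1978: 1 + 31 + 30 + 31 + 7 = 100 days (rest of July, August, September, October, November).
100 ÷ 7 = 14 full weeks with remainder 2, so 14 more Sundays after the first → 15.

15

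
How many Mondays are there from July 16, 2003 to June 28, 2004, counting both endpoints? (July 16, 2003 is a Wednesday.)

July 16, 2003 is a Wednesday; the first Monday on or after it is July 21, 2003 (5 days later).
From July 21, 2003 to June 28, 2004: 163 + 180 = 343 days (rest of 2003, to June 28, 2004 in 2004).
343 ÷ 7 = 49 full weeks with remainder 0, so 49 more Mondays after the first → 50.

50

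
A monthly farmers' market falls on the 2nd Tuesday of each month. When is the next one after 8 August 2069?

August 2069 starts on a Thursday; its first Tuesday is the 6th, so the 2nd Tuesday is the 13th — 13 August 2069.
13 August 2069 is after 8 August 2069, so that is the next one.

13 August 2069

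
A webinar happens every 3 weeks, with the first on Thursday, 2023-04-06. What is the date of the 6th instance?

2023-07-20

The 6th occurrence is 5 intervals after the first: 5 × 21 = 105 days after 2023-04-06.
April has 30 days — 24 days to the end of April leaves 81.
May has 31 days (50 left).
June has 30 days (20 left).
20 days into July → 2023-07-20.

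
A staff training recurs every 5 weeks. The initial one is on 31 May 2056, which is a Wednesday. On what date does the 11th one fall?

The 11th occurrence is 10 intervals after the first: 10 × 35 = 350 days after 31 May 2056.
May has 31 days — 0 days to the end of May leaves 350.
June has 30 days (320 left).
July has 31 days (289 left).
August has 31 days (258 left).
September has 30 days (228 left).
October has 31 days (197 left).
November has 30 days (167 left).
December has 31 days (136 left).
January has 31 days (105 left).
February has 28 days (77 left).
March has 31 days (46 left).
April has 30 days (16 left).
16 days into May → 16 May 2057.

16 May 2057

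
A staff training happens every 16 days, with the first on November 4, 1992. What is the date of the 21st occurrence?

The 21st occurrence is 20 intervals after the first: 20 × 16 = 320 days after November 4, 1992.
November has 30 days — 26 days to the end of November leaves 294.
December has 31 days (263 left).
January has 31 days (232 left).
February has 28 days (204 left).
March has 31 days (173 left).
April has 30 days (143 left).
May has 31 days (112 left).
June has 30 days (82 left).
July has 31 days (51 left).
August has 31 days (20 left).
20 days into September → September 20, 1993.

September 20, 1993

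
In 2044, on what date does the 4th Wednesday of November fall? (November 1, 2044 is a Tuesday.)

2044-11-23

November 2044 begins on a Tuesday, so the first Wednesday is November 2 (1 day later).
The 4th Wednesday is 3 weeks later: 2 + 21 = 23.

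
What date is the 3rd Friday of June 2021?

The first Friday of June 2021 is June 4.
The 3rd Friday is 2 weeks later: 4 + 14 = 18.

June 18, 2021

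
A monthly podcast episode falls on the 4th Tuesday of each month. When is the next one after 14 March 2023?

28 March 2023

March 2023 starts on a Wednesday; its first Tuesday is the 7th, so the 4th Tuesday is the 28th — 28 March 2023.
28 March 2023 is after 14 March 2023, so that is the next one.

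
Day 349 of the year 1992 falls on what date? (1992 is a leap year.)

Jan has 31 days (349 − 31 = 318 remain).
Feb has 29 days (318 − 29 = 289 remain).
Mar has 31 days (289 − 31 = 258 remain).
Apr has 30 days (258 − 30 = 228 remain).
May has 31 days (228 − 31 = 197 remain).
Jun has 30 days (197 − 30 = 167 remain).
Jul has 31 days (167 − 31 = 136 remain).
Aug has 31 days (136 − 31 = 105 remain).
Sep has 30 days (105 − 30 = 75 remain).
Oct has 31 days (75 − 31 = 44 remain).
Nov has 30 days (44 − 30 = 14 remain).
14 into Dec → Dec 14.

Dec 14, 1992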